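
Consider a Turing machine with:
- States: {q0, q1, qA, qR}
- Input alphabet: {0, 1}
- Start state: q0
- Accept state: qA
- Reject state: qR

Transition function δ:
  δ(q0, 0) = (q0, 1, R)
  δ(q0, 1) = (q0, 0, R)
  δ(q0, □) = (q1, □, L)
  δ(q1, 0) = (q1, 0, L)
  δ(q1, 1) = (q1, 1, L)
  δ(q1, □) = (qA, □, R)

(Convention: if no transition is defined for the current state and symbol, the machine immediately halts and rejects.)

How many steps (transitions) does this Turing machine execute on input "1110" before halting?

Execution trace:
Initial: [q0]1110
Step 1: δ(q0, 1) = (q0, 0, R) → 0[q0]110
Step 2: δ(q0, 1) = (q0, 0, R) → 00[q0]10
Step 3: δ(q0, 1) = (q0, 0, R) → 000[q0]0
Step 4: δ(q0, 0) = (q0, 1, R) → 0001[q0]□
Step 5: δ(q0, □) = (q1, □, L) → 000[q1]1□
Step 6: δ(q1, 1) = (q1, 1, L) → 00[q1]01□
Step 7: δ(q1, 0) = (q1, 0, L) → 0[q1]001□
Step 8: δ(q1, 0) = (q1, 0, L) → [q1]0001□
Step 9: δ(q1, 0) = (q1, 0, L) → [q1]□0001□
Step 10: δ(q1, □) = (qA, □, R) → □[qA]0001□

The machine reaches the accept state qA and halts.

The machine executed 10 steps before halting.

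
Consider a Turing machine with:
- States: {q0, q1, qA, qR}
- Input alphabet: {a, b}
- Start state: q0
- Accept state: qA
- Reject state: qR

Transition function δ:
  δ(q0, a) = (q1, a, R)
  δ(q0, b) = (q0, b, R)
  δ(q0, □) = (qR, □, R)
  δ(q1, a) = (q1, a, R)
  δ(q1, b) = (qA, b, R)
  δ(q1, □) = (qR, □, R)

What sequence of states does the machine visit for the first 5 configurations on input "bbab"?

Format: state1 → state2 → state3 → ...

Execution trace:
Initial: [q0]bbab
Step 1: δ(q0, b) = (q0, b, R) → b[q0]bab
Step 2: δ(q0, b) = (q0, b, R) → bb[q0]ab
Step 3: δ(q0, a) = (q1, a, R) → bba[q1]b
Step 4: δ(q1, b) = (qA, b, R) → bbab[qA]□

The machine reaches the accept state qA and halts.

State sequence: q0 → q0 → q0 → q1 → qA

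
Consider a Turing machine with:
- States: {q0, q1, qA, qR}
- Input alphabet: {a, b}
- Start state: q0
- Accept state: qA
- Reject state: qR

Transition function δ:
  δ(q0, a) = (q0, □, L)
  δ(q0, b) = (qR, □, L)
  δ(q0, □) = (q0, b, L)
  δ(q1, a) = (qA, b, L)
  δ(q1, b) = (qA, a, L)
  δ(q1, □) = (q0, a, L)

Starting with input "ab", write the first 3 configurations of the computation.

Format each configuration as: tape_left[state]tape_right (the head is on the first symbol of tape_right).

Transitions applied:
Step 1: δ(q0, a) = (q0, □, L)
Step 2: δ(q0, □) = (q0, b, L)

The first 3 configurations are:
[q0]ab ⊢ [q0]□□b ⊢ [q0]□b□b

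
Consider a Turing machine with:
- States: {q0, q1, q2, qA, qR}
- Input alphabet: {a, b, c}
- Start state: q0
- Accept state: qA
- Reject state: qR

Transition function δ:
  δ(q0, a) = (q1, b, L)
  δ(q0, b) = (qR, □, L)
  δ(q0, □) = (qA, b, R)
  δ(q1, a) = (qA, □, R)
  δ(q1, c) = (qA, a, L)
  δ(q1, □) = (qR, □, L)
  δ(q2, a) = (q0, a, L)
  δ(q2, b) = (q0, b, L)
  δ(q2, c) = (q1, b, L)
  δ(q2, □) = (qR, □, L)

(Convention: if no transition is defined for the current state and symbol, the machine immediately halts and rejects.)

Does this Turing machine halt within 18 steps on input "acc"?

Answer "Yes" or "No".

Execution trace:
Initial: [q0]acc
Step 1: δ(q0, a) = (q1, b, L) → [q1]□bcc
Step 2: δ(q1, □) = (qR, □, L) → [qR]□□bcc

The machine reaches the reject state qR and halts.
The machine halted after 2 steps (within the 18-step bound).

Answer: Yes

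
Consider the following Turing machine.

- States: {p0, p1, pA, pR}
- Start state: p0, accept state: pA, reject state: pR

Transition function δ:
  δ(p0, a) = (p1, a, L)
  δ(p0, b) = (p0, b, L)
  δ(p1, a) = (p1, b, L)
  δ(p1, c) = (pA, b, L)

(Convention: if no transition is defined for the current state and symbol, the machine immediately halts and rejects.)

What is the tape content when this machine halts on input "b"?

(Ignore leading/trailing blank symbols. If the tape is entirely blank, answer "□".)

Execution trace:
Initial: [p0]b
Step 1: δ(p0, b) = (p0, b, L) → [p0]□b

No transition is defined for δ(p0, □). By convention the machine halts and rejects.

Final tape (ignoring leading/trailing blanks): b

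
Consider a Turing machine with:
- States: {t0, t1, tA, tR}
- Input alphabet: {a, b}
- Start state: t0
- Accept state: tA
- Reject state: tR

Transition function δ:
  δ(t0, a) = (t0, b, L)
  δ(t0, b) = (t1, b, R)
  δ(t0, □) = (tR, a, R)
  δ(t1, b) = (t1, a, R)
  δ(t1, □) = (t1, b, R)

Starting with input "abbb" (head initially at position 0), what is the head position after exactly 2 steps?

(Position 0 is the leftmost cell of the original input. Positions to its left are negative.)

Execution trace (head position shown):
Step 0: [t0]abbb  (head at position 0)
Step 1: move left → [t0]□bbbb  (head at position -1)
Step 2: move right → a[tR]bbbb  (head at position 0)

After 2 steps, the head is at position 0.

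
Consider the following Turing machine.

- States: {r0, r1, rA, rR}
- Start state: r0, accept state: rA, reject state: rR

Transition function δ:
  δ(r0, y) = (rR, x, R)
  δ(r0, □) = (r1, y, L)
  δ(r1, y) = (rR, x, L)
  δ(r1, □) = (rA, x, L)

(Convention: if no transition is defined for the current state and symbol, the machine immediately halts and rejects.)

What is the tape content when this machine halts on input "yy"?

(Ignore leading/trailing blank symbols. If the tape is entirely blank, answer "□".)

Execution trace:
Initial: [r0]yy
Step 1: δ(r0, y) = (rR, x, R) → x[rR]y

The machine reaches the reject state rR and halts.

Final tape (ignoring leading/trailing blanks): xy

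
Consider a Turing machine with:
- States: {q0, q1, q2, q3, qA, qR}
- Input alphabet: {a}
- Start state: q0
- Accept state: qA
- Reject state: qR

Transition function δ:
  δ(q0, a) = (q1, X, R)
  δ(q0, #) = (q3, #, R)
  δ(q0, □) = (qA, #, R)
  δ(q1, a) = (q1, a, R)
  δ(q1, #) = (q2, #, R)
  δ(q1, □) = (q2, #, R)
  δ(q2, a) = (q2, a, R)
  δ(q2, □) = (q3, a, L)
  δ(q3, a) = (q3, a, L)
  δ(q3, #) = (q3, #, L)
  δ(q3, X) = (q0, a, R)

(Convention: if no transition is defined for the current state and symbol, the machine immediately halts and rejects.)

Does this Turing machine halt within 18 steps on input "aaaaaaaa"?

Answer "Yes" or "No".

Execution trace:
Initial: [q0]aaaaaaaa
Step 1: δ(q0, a) = (q1, X, R) → X[q1]aaaaaaa
Step 2: δ(q1, a) = (q1, a, R) → Xa[q1]aaaaaa
Step 3: δ(q1, a) = (q1, a, R) → Xaa[q1]aaaaa
Step 4: δ(q1, a) = (q1, a, R) → Xaaa[q1]aaaa
Step 5: δ(q1, a) = (q1, a, R) → Xaaaa[q1]aaa
Step 6: δ(q1, a) = (q1, a, R) → Xaaaaa[q1]aa
Step 7: δ(q1, a) = (q1, a, R) → Xaaaaaa[q1]a
Step 8: δ(q1, a) = (q1, a, R) → Xaaaaaaa[q1]□
Step 9: δ(q1, □) = (q2, #, R) → Xaaaaaaa#[q2]□
Step 10: δ(q2, □) = (q3, a, L) → Xaaaaaaa[q3]#a
Step 11: δ(q3, #) = (q3, #, L) → Xaaaaaa[q3]a#a
Step 12: δ(q3, a) = (q3, a, L) → Xaaaaa[q3]aa#a
Step 13: δ(q3, a) = (q3, a, L) → Xaaaa[q3]aaa#a
Step 14: δ(q3, a) = (q3, a, L) → Xaaa[q3]aaaa#a
Step 15: δ(q3, a) = (q3, a, L) → Xaa[q3]aaaaa#a
Step 16: δ(q3, a) = (q3, a, L) → Xa[q3]aaaaaa#a
Step 17: δ(q3, a) = (q3, a, L) → X[q3]aaaaaaa#a
Step 18: δ(q3, a) = (q3, a, L) → [q3]Xaaaaaaa#a

The machine has not reached a halting state after 18 steps.
The machine did not halt within the 18-step bound.

Answer: No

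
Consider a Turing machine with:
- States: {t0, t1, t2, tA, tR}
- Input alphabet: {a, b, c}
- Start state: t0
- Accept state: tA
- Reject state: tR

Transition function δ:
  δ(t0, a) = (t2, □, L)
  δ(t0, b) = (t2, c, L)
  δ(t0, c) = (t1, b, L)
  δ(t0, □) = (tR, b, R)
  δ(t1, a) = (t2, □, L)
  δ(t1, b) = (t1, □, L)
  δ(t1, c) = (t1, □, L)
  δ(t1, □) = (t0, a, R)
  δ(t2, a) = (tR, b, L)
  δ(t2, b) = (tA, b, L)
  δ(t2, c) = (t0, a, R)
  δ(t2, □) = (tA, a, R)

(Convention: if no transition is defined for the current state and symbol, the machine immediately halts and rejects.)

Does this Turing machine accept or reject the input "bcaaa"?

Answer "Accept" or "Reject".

Execution trace:
Initial: [t0]bcaaa
Step 1: δ(t0, b) = (t2, c, L) → [t2]□ccaaa
Step 2: δ(t2, □) = (tA, a, R) → a[tA]ccaaa

The machine reaches the accept state tA and halts.

Answer: Accept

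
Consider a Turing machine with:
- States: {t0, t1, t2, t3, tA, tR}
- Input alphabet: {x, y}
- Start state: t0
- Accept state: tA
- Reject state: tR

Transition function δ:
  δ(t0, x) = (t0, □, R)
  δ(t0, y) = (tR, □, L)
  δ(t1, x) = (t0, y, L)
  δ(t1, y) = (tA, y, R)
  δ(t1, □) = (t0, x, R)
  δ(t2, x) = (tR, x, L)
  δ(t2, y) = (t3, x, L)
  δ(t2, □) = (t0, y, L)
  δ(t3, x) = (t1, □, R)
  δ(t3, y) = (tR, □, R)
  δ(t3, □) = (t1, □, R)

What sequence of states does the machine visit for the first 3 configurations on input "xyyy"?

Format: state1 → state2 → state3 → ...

Execution trace:
Initial: [t0]xyyy
Step 1: δ(t0, x) = (t0, □, R) → □[t0]yyy
Step 2: δ(t0, y) = (tR, □, L) → [tR]□□yy

The machine reaches the reject state tR and halts.

State sequence: t0 → t0 → tR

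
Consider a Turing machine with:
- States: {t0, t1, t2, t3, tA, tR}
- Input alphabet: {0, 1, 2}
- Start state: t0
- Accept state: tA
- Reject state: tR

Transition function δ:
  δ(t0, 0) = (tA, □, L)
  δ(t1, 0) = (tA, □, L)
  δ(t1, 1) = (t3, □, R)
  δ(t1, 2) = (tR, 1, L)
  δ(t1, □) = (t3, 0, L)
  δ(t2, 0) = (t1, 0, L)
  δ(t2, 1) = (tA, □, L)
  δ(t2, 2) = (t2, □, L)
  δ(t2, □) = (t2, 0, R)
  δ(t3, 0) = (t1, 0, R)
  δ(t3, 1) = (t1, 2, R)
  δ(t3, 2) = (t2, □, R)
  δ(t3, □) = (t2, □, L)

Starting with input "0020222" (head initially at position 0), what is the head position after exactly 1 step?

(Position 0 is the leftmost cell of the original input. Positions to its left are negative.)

Execution trace (head position shown):
Step 0: [t0]0020222  (head at position 0)
Step 1: move left → [tA]□□020222  (head at position -1)

After 1 step, the head is at position -1.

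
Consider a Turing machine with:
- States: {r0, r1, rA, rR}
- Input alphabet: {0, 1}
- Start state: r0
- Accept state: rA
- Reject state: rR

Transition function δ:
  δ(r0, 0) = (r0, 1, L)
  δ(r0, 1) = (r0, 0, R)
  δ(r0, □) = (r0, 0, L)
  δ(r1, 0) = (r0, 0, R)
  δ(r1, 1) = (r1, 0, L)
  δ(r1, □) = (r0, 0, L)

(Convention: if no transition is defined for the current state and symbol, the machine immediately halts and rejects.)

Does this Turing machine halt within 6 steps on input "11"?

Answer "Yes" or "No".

Execution trace:
Initial: [r0]11
Step 1: δ(r0, 1) = (r0, 0, R) → 0[r0]1
Step 2: δ(r0, 1) = (r0, 0, R) → 00[r0]□
Step 3: δ(r0, □) = (r0, 0, L) → 0[r0]00
Step 4: δ(r0, 0) = (r0, 1, L) → [r0]010
Step 5: δ(r0, 0) = (r0, 1, L) → [r0]□110
Step 6: δ(r0, □) = (r0, 0, L) → [r0]□0110

The machine has not reached a halting state after 6 steps.
The machine did not halt within the 6-step bound.

Answer: No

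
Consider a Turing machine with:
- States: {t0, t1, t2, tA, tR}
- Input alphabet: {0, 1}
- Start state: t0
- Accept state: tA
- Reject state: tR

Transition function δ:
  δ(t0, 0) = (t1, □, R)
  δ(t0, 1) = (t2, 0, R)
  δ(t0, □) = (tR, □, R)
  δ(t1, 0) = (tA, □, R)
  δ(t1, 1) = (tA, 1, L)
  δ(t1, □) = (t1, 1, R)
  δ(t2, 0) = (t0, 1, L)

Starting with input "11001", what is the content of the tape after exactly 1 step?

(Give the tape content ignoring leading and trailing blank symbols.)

Execution trace:
Initial: [t0]11001
Step 1: δ(t0, 1) = (t2, 0, R) → 0[t2]1001

No transition is defined for δ(t2, 1). By convention the machine halts and rejects.

After 1 step, the tape (ignoring leading/trailing blanks) is: 01001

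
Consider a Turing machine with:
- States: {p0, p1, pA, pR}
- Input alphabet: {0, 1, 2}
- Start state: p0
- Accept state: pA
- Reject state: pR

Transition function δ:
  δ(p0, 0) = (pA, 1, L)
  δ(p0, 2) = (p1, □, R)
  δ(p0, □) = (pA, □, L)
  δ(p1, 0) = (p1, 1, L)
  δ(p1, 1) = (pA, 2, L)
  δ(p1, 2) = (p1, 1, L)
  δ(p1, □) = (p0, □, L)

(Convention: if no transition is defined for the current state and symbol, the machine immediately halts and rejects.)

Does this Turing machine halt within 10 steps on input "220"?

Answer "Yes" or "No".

Execution trace:
Initial: [p0]220
Step 1: δ(p0, 2) = (p1, □, R) → □[p1]20
Step 2: δ(p1, 2) = (p1, 1, L) → [p1]□10
Step 3: δ(p1, □) = (p0, □, L) → [p0]□□10
Step 4: δ(p0, □) = (pA, □, L) → [pA]□□□10

The machine reaches the accept state pA and halts.
The machine halted after 4 steps (within the 10-step bound).

Answer: Yes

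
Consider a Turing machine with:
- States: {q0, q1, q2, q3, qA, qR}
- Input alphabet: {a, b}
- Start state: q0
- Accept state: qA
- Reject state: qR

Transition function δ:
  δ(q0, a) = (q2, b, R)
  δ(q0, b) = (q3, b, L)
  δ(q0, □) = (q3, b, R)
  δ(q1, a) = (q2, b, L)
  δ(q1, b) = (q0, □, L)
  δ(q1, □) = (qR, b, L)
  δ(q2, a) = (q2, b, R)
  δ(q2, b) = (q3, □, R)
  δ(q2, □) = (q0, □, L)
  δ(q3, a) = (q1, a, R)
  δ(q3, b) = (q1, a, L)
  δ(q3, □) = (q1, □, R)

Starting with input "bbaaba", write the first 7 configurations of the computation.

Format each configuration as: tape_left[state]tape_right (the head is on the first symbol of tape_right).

Transitions applied:
Step 1: δ(q0, b) = (q3, b, L)
Step 2: δ(q3, □) = (q1, □, R)
Step 3: δ(q1, b) = (q0, □, L)
Step 4: δ(q0, □) = (q3, b, R)
Step 5: δ(q3, □) = (q1, □, R)
Step 6: δ(q1, b) = (q0, □, L)

The first 7 configurations are:
[q0]bbaaba ⊢ [q3]□bbaaba ⊢ □[q1]bbaaba ⊢ [q0]□□baaba ⊢ b[q3]□baaba ⊢ b□[q1]baaba ⊢ b[q0]□□aaba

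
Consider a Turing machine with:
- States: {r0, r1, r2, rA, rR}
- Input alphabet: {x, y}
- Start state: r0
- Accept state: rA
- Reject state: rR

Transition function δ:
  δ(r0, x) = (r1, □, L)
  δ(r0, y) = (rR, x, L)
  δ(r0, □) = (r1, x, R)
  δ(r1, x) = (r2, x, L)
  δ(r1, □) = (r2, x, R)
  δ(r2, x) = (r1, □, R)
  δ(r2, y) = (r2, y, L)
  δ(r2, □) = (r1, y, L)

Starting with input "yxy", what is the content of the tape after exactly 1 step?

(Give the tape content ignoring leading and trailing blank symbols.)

Execution trace:
Initial: [r0]yxy
Step 1: δ(r0, y) = (rR, x, L) → [rR]□xxy

The machine reaches the reject state rR and halts.

After 1 step, the tape (ignoring leading/trailing blanks) is: xxy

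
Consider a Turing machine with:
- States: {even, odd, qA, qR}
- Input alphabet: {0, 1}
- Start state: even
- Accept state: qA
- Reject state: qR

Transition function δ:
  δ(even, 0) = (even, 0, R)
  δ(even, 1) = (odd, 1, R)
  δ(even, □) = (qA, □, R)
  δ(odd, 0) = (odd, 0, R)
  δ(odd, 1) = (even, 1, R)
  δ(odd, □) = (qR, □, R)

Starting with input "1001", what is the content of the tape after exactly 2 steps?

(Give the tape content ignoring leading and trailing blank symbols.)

Execution trace:
Initial: [even]1001
Step 1: δ(even, 1) = (odd, 1, R) → 1[odd]001
Step 2: δ(odd, 0) = (odd, 0, R) → 10[odd]01

After 2 steps, the tape (ignoring leading/trailing blanks) is: 1001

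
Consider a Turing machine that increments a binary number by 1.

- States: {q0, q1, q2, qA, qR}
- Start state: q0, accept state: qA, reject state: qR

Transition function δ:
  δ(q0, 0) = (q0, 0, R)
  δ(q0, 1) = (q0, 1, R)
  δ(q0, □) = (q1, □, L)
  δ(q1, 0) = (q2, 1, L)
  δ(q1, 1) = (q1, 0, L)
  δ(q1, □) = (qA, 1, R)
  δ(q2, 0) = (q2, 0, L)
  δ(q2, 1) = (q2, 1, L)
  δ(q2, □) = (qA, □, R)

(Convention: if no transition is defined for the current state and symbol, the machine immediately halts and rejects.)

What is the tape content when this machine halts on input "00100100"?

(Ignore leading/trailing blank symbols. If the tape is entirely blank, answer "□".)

Execution trace:
Initial: [q0]00100100
Step 1: δ(q0, 0) = (q0, 0, R) → 0[q0]0100100
Step 2: δ(q0, 0) = (q0, 0, R) → 00[q0]100100
Step 3: δ(q0, 1) = (q0, 1, R) → 001[q0]00100
Step 4: δ(q0, 0) = (q0, 0, R) → 0010[q0]0100
Step 5: δ(q0, 0) = (q0, 0, R) → 00100[q0]100
Step 6: δ(q0, 1) = (q0, 1, R) → 001001[q0]00
Step 7: δ(q0, 0) = (q0, 0, R) → 0010010[q0]0
Step 8: δ(q0, 0) = (q0, 0, R) → 00100100[q0]□
Step 9: δ(q0, □) = (q1, □, L) → 0010010[q1]0□
Step 10: δ(q1, 0) = (q2, 1, L) → 001001[q2]01□
Step 11: δ(q2, 0) = (q2, 0, L) → 00100[q2]101□
Step 12: δ(q2, 1) = (q2, 1, L) → 0010[q2]0101□
Step 13: δ(q2, 0) = (q2, 0, L) → 001[q2]00101□
Step 14: δ(q2, 0) = (q2, 0, L) → 00[q2]100101□
Step 15: δ(q2, 1) = (q2, 1, L) → 0[q2]0100101□
Step 16: δ(q2, 0) = (q2, 0, L) → [q2]00100101□
Step 17: δ(q2, 0) = (q2, 0, L) → [q2]□00100101□
Step 18: δ(q2, □) = (qA, □, R) → □[qA]00100101□

The machine reaches the accept state qA and halts.

Final tape (ignoring leading/trailing blanks): 00100101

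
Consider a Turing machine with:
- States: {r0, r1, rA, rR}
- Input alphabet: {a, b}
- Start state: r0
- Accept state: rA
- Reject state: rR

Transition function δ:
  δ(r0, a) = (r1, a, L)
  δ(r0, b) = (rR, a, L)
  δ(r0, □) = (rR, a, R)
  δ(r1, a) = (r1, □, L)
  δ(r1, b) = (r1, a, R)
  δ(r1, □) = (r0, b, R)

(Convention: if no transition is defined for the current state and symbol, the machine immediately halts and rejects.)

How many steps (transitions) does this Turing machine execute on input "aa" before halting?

Execution trace:
Initial: [r0]aa
Step 1: δ(r0, a) = (r1, a, L) → [r1]□aa
Step 2: δ(r1, □) = (r0, b, R) → b[r0]aa
Step 3: δ(r0, a) = (r1, a, L) → [r1]baa
Step 4: δ(r1, b) = (r1, a, R) → a[r1]aa
Step 5: δ(r1, a) = (r1, □, L) → [r1]a□a
Step 6: δ(r1, a) = (r1, □, L) → [r1]□□□a
Step 7: δ(r1, □) = (r0, b, R) → b[r0]□□a
Step 8: δ(r0, □) = (rR, a, R) → ba[rR]□a

The machine reaches the reject state rR and halts.

The machine executed 8 steps before halting.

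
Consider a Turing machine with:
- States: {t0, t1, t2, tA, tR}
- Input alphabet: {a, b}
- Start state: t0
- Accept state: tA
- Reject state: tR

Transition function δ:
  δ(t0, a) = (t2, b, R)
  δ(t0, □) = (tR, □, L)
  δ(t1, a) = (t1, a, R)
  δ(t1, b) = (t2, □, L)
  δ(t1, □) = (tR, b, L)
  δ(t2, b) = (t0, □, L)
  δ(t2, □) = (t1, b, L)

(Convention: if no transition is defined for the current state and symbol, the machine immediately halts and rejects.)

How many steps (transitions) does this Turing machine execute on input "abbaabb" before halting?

Execution trace:
Initial: [t0]abbaabb
Step 1: δ(t0, a) = (t2, b, R) → b[t2]bbaabb
Step 2: δ(t2, b) = (t0, □, L) → [t0]b□baabb

No transition is defined for δ(t0, b). By convention the machine halts and rejects.

The machine executed 2 steps before halting.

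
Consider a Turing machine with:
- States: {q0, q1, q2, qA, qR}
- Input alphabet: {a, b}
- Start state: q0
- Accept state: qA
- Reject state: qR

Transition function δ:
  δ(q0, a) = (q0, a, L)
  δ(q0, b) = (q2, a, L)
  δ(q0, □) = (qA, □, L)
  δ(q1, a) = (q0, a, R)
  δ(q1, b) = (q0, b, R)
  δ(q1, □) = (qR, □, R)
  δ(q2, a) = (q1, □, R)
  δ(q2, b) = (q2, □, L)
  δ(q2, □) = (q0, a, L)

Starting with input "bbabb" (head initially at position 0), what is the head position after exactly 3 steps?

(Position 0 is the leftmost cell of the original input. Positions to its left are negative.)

Execution trace (head position shown):
Step 0: [q0]bbabb  (head at position 0)
Step 1: move left → [q2]□ababb  (head at position -1)
Step 2: move left → [q0]□aababb  (head at position -2)
Step 3: move left → [qA]□□aababb  (head at position -3)

After 3 steps, the head is at position -3.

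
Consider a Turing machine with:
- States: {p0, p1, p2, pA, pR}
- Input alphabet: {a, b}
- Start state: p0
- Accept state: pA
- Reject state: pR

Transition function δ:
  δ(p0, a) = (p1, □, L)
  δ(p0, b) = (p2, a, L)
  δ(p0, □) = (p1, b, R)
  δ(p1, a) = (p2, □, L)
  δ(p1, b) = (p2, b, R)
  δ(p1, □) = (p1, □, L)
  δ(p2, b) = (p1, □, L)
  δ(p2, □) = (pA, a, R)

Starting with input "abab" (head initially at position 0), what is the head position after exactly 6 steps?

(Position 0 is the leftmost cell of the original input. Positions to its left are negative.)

Execution trace (head position shown):
Step 0: [p0]abab  (head at position 0)
Step 1: move left → [p1]□□bab  (head at position -1)
Step 2: move left → [p1]□□□bab  (head at position -2)
Step 3: move left → [p1]□□□□bab  (head at position -3)
Step 4: move left → [p1]□□□□□bab  (head at position -4)
Step 5: move left → [p1]□□□□□□bab  (head at position -5)
Step 6: move left → [p1]□□□□□□□bab  (head at position -6)

After 6 steps, the head is at position -6.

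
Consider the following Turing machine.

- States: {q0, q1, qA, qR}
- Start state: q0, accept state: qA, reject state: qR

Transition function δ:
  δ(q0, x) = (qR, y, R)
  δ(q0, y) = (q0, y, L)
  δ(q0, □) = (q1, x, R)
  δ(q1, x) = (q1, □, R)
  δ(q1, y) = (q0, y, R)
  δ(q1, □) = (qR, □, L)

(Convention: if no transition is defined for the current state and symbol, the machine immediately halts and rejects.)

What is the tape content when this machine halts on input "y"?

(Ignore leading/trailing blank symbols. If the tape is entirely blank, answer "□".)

Execution trace:
Initial: [q0]y
Step 1: δ(q0, y) = (q0, y, L) → [q0]□y
Step 2: δ(q0, □) = (q1, x, R) → x[q1]y
Step 3: δ(q1, y) = (q0, y, R) → xy[q0]□
Step 4: δ(q0, □) = (q1, x, R) → xyx[q1]□
Step 5: δ(q1, □) = (qR, □, L) → xy[qR]x□

The machine reaches the reject state qR and halts.

Final tape (ignoring leading/trailing blanks): xyx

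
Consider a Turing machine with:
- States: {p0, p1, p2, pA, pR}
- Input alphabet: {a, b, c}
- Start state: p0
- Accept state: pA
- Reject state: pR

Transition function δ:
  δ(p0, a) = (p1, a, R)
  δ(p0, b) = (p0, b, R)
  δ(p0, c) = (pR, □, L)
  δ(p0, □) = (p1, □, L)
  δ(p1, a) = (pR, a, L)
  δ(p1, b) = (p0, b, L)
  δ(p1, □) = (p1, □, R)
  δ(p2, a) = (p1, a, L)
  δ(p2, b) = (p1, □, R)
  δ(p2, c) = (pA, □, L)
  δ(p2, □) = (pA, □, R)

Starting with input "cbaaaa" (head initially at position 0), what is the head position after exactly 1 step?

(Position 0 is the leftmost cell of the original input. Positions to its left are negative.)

Execution trace (head position shown):
Step 0: [p0]cbaaaa  (head at position 0)
Step 1: move left → [pR]□□baaaa  (head at position -1)

After 1 step, the head is at position -1.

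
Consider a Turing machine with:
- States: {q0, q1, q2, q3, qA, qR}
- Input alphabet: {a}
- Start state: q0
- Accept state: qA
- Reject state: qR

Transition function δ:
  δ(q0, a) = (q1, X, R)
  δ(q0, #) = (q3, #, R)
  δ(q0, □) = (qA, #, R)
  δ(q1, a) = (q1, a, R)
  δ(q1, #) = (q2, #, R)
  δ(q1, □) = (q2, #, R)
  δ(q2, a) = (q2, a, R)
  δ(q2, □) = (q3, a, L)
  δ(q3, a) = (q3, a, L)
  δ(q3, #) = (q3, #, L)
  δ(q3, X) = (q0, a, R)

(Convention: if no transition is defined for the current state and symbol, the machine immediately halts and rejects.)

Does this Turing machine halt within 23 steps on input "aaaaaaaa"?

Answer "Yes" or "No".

Execution trace:
Initial: [q0]aaaaaaaa
Step 1: δ(q0, a) = (q1, X, R) → X[q1]aaaaaaa
Step 2: δ(q1, a) = (q1, a, R) → Xa[q1]aaaaaa
Step 3: δ(q1, a) = (q1, a, R) → Xaa[q1]aaaaa
Step 4: δ(q1, a) = (q1, a, R) → Xaaa[q1]aaaa
Step 5: δ(q1, a) = (q1, a, R) → Xaaaa[q1]aaa
Step 6: δ(q1, a) = (q1, a, R) → Xaaaaa[q1]aa
Step 7: δ(q1, a) = (q1, a, R) → Xaaaaaa[q1]a
Step 8: δ(q1, a) = (q1, a, R) → Xaaaaaaa[q1]□
Step 9: δ(q1, □) = (q2, #, R) → Xaaaaaaa#[q2]□
Step 10: δ(q2, □) = (q3, a, L) → Xaaaaaaa[q3]#a
Step 11: δ(q3, #) = (q3, #, L) → Xaaaaaa[q3]a#a
Step 12: δ(q3, a) = (q3, a, L) → Xaaaaa[q3]aa#a
Step 13: δ(q3, a) = (q3, a, L) → Xaaaa[q3]aaa#a
Step 14: δ(q3, a) = (q3, a, L) → Xaaa[q3]aaaa#a
Step 15: δ(q3, a) = (q3, a, L) → Xaa[q3]aaaaa#a
Step 16: δ(q3, a) = (q3, a, L) → Xa[q3]aaaaaa#a
Step 17: δ(q3, a) = (q3, a, L) → X[q3]aaaaaaa#a
Step 18: δ(q3, a) = (q3, a, L) → [q3]Xaaaaaaa#a
Step 19: δ(q3, X) = (q0, a, R) → a[q0]aaaaaaa#a
Step 20: δ(q0, a) = (q1, X, R) → aX[q1]aaaaaa#a
Step 21: δ(q1, a) = (q1, a, R) → aXa[q1]aaaaa#a
Step 22: δ(q1, a) = (q1, a, R) → aXaa[q1]aaaa#a
Step 23: δ(q1, a) = (q1, a, R) → aXaaa[q1]aaa#a

The machine has not reached a halting state after 23 steps.
The machine did not halt within the 23-step bound.

Answer: No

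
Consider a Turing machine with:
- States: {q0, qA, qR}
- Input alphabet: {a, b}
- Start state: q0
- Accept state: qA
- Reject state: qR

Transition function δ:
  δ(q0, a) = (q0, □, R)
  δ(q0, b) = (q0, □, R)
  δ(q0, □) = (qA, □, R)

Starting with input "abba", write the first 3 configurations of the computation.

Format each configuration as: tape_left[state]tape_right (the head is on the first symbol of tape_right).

Transitions applied:
Step 1: δ(q0, a) = (q0, □, R)
Step 2: δ(q0, b) = (q0, □, R)

The first 3 configurations are:
[q0]abba ⊢ □[q0]bba ⊢ □□[q0]ba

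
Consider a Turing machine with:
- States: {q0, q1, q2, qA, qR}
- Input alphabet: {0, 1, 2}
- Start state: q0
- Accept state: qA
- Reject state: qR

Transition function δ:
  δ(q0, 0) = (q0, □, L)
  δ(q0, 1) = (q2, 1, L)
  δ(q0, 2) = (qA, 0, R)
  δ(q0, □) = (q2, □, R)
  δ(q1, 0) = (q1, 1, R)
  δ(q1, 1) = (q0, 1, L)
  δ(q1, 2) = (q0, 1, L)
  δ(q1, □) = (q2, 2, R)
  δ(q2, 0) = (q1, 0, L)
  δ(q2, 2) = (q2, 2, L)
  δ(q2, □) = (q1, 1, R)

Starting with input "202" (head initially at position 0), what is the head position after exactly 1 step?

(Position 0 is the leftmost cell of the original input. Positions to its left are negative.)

Execution trace (head position shown):
Step 0: [q0]202  (head at position 0)
Step 1: move right → 0[qA]02  (head at position 1)

After 1 step, the head is at position 1.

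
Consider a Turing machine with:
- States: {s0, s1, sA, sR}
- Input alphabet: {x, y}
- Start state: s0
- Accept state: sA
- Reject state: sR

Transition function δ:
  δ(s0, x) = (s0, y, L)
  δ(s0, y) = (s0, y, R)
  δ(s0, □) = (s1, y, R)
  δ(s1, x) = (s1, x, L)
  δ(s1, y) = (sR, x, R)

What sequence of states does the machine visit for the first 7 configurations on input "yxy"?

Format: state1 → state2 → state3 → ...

Execution trace:
Initial: [s0]yxy
Step 1: δ(s0, y) = (s0, y, R) → y[s0]xy
Step 2: δ(s0, x) = (s0, y, L) → [s0]yyy
Step 3: δ(s0, y) = (s0, y, R) → y[s0]yy
Step 4: δ(s0, y) = (s0, y, R) → yy[s0]y
Step 5: δ(s0, y) = (s0, y, R) → yyy[s0]□
Step 6: δ(s0, □) = (s1, y, R) → yyyy[s1]□

No transition is defined for δ(s1, □). By convention the machine halts and rejects.

State sequence: s0 → s0 → s0 → s0 → s0 → s0 → s1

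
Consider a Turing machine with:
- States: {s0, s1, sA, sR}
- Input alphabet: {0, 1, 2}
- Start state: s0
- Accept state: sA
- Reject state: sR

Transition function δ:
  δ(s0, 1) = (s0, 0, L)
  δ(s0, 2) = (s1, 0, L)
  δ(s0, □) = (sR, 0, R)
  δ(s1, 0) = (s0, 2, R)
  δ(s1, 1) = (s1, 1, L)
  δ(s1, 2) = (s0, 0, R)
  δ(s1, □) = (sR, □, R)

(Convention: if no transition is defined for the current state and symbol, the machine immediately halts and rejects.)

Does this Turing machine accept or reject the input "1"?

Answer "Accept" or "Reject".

Execution trace:
Initial: [s0]1
Step 1: δ(s0, 1) = (s0, 0, L) → [s0]□0
Step 2: δ(s0, □) = (sR, 0, R) → 0[sR]0

The machine reaches the reject state sR and halts.

Answer: Reject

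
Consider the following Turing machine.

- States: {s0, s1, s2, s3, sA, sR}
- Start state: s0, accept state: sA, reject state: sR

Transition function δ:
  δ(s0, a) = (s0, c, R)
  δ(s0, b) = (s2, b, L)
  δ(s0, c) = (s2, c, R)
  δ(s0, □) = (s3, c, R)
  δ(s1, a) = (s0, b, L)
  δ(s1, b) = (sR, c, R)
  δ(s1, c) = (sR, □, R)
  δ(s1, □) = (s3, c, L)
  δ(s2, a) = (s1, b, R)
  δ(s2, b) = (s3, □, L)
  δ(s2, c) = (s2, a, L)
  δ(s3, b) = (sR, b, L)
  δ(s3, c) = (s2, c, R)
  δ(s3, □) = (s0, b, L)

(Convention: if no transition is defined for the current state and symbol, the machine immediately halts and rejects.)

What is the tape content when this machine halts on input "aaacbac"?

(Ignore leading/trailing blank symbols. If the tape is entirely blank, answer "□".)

Execution trace:
Initial: [s0]aaacbac
Step 1: δ(s0, a) = (s0, c, R) → c[s0]aacbac
Step 2: δ(s0, a) = (s0, c, R) → cc[s0]acbac
Step 3: δ(s0, a) = (s0, c, R) → ccc[s0]cbac
Step 4: δ(s0, c) = (s2, c, R) → cccc[s2]bac
Step 5: δ(s2, b) = (s3, □, L) → ccc[s3]c□ac
Step 6: δ(s3, c) = (s2, c, R) → cccc[s2]□ac

No transition is defined for δ(s2, □). By convention the machine halts and rejects.

Final tape (ignoring leading/trailing blanks): cccc□ac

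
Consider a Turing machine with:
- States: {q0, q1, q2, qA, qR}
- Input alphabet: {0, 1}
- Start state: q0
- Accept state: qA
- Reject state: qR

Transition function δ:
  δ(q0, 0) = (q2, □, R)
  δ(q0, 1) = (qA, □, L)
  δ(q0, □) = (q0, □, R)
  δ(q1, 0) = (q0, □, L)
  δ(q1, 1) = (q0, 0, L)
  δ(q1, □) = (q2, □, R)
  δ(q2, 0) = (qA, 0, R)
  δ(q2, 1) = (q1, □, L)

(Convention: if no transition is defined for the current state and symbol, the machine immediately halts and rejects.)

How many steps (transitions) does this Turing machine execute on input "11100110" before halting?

Execution trace:
Initial: [q0]11100110
Step 1: δ(q0, 1) = (qA, □, L) → [qA]□□1100110

The machine reaches the accept state qA and halts.

The machine executed 1 step before halting.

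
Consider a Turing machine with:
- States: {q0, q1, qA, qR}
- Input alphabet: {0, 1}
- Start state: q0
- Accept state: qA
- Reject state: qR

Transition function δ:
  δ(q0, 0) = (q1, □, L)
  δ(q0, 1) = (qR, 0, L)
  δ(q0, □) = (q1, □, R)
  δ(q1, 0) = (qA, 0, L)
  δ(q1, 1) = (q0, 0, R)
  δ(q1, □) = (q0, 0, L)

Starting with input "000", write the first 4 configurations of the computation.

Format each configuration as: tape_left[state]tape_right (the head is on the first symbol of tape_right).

Transitions applied:
Step 1: δ(q0, 0) = (q1, □, L)
Step 2: δ(q1, □) = (q0, 0, L)
Step 3: δ(q0, □) = (q1, □, R)

The first 4 configurations are:
[q0]000 ⊢ [q1]□□00 ⊢ [q0]□0□00 ⊢ □[q1]0□00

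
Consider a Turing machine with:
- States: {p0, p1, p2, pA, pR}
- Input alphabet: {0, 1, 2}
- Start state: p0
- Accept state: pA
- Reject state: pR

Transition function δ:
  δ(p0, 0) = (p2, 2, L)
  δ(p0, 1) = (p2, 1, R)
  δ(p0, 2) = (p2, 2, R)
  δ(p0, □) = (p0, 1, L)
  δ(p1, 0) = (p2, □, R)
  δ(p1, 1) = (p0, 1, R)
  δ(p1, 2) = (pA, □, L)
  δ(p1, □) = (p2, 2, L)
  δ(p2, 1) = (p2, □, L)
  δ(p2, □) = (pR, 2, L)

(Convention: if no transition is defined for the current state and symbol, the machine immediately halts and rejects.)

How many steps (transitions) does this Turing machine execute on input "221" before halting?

Execution trace:
Initial: [p0]221
Step 1: δ(p0, 2) = (p2, 2, R) → 2[p2]21

No transition is defined for δ(p2, 2). By convention the machine halts and rejects.

The machine executed 1 step before halting.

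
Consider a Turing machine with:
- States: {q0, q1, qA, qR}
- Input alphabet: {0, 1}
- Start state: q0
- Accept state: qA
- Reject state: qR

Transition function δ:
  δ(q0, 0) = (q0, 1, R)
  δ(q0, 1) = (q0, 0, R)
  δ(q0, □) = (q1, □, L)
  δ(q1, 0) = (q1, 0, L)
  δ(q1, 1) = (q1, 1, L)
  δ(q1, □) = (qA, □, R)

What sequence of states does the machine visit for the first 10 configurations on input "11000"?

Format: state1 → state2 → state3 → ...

Execution trace:
Initial: [q0]11000
Step 1: δ(q0, 1) = (q0, 0, R) → 0[q0]1000
Step 2: δ(q0, 1) = (q0, 0, R) → 00[q0]000
Step 3: δ(q0, 0) = (q0, 1, R) → 001[q0]00
Step 4: δ(q0, 0) = (q0, 1, R) → 0011[q0]0
Step 5: δ(q0, 0) = (q0, 1, R) → 00111[q0]□
Step 6: δ(q0, □) = (q1, □, L) → 0011[q1]1□
Step 7: δ(q1, 1) = (q1, 1, L) → 001[q1]11□
Step 8: δ(q1, 1) = (q1, 1, L) → 00[q1]111□
Step 9: δ(q1, 1) = (q1, 1, L) → 0[q1]0111□

State sequence: q0 → q0 → q0 → q0 → q0 → q0 → q1 → q1 → q1 → q1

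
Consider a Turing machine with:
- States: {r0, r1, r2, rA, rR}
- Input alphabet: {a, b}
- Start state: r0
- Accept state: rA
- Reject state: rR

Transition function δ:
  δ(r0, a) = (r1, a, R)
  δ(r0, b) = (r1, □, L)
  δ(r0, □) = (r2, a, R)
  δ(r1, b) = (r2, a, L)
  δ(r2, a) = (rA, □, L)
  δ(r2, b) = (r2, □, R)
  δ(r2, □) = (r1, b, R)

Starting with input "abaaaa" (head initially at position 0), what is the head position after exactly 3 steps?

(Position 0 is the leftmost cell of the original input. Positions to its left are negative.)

Execution trace (head position shown):
Step 0: [r0]abaaaa  (head at position 0)
Step 1: move right → a[r1]baaaa  (head at position 1)
Step 2: move left → [r2]aaaaaa  (head at position 0)
Step 3: move left → [rA]□□aaaaa  (head at position -1)

After 3 steps, the head is at position -1.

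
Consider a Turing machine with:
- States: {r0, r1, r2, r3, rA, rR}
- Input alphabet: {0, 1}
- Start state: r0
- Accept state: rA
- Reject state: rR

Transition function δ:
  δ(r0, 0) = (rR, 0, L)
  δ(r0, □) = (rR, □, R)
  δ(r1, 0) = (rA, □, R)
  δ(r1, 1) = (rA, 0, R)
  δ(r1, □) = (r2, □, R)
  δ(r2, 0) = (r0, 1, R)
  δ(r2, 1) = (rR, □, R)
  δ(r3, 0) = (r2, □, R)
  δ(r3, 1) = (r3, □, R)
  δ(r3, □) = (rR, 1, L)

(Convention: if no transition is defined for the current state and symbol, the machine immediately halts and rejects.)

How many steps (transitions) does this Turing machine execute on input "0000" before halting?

Execution trace:
Initial: [r0]0000
Step 1: δ(r0, 0) = (rR, 0, L) → [rR]□0000

The machine reaches the reject state rR and halts.

The machine executed 1 step before halting.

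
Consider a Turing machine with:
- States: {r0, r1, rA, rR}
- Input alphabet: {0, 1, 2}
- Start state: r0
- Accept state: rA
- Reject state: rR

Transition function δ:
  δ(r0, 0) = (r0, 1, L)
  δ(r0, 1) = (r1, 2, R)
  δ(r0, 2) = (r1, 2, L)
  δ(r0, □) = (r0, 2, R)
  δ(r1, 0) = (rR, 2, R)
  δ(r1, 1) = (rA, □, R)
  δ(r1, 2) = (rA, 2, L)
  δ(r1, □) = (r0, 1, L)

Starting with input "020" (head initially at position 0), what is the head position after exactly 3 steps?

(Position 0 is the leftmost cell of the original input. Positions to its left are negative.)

Execution trace (head position shown):
Step 0: [r0]020  (head at position 0)
Step 1: move left → [r0]□120  (head at position -1)
Step 2: move right → 2[r0]120  (head at position 0)
Step 3: move right → 22[r1]20  (head at position 1)

After 3 steps, the head is at position 1.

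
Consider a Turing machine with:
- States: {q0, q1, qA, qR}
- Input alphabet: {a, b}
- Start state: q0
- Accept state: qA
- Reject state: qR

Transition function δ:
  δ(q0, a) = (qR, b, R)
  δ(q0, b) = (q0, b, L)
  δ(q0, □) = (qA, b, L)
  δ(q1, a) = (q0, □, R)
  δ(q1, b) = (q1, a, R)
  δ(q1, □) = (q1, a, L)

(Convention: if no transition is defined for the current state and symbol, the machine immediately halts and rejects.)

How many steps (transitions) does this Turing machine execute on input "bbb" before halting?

Execution trace:
Initial: [q0]bbb
Step 1: δ(q0, b) = (q0, b, L) → [q0]□bbb
Step 2: δ(q0, □) = (qA, b, L) → [qA]□bbbb

The machine reaches the accept state qA and halts.

The machine executed 2 steps before halting.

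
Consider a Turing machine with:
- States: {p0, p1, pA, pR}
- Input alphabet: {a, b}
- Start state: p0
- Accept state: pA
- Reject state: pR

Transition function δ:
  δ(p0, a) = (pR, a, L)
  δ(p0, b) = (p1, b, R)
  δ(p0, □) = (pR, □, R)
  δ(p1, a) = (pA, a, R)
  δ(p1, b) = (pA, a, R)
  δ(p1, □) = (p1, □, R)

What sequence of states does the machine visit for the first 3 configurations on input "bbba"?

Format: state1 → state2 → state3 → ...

Execution trace:
Initial: [p0]bbba
Step 1: δ(p0, b) = (p1, b, R) → b[p1]bba
Step 2: δ(p1, b) = (pA, a, R) → ba[pA]ba

The machine reaches the accept state pA and halts.

State sequence: p0 → p1 → pA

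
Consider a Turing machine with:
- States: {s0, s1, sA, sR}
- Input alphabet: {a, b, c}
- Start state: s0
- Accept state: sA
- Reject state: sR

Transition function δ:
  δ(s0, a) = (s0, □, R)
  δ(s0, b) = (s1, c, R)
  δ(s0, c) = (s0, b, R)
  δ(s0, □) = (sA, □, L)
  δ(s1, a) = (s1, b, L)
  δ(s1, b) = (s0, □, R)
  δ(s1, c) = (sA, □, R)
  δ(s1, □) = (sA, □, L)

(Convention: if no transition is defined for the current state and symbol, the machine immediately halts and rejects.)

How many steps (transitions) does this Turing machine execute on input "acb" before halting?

Execution trace:
Initial: [s0]acb
Step 1: δ(s0, a) = (s0, □, R) → □[s0]cb
Step 2: δ(s0, c) = (s0, b, R) → □b[s0]b
Step 3: δ(s0, b) = (s1, c, R) → □bc[s1]□
Step 4: δ(s1, □) = (sA, □, L) → □b[sA]c□

The machine reaches the accept state sA and halts.

The machine executed 4 steps before halting.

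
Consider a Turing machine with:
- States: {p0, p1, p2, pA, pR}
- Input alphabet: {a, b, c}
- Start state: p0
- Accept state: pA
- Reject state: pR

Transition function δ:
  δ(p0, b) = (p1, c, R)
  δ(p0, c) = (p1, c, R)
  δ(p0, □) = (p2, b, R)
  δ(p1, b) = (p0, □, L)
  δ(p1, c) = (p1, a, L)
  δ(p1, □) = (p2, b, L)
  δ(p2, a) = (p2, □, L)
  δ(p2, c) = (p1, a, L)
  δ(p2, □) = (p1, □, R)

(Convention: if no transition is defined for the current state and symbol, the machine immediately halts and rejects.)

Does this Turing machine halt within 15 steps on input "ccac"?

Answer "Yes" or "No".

Execution trace:
Initial: [p0]ccac
Step 1: δ(p0, c) = (p1, c, R) → c[p1]cac
Step 2: δ(p1, c) = (p1, a, L) → [p1]caac
Step 3: δ(p1, c) = (p1, a, L) → [p1]□aaac
Step 4: δ(p1, □) = (p2, b, L) → [p2]□baaac
Step 5: δ(p2, □) = (p1, □, R) → □[p1]baaac
Step 6: δ(p1, b) = (p0, □, L) → [p0]□□aaac
Step 7: δ(p0, □) = (p2, b, R) → b[p2]□aaac
Step 8: δ(p2, □) = (p1, □, R) → b□[p1]aaac

No transition is defined for δ(p1, a). By convention the machine halts and rejects.
The machine halted after 8 steps (within the 15-step bound).

Answer: Yes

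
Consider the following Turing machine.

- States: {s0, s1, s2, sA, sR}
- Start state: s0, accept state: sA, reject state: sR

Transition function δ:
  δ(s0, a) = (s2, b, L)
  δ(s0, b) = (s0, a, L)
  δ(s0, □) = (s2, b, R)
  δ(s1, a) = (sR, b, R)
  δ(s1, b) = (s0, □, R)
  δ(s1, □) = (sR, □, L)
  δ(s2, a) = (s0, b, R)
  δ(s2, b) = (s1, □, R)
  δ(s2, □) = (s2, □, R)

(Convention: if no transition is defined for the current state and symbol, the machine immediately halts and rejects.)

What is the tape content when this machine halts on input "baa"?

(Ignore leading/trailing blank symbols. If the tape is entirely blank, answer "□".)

Execution trace:
Initial: [s0]baa
Step 1: δ(s0, b) = (s0, a, L) → [s0]□aaa
Step 2: δ(s0, □) = (s2, b, R) → b[s2]aaa
Step 3: δ(s2, a) = (s0, b, R) → bb[s0]aa
Step 4: δ(s0, a) = (s2, b, L) → b[s2]bba
Step 5: δ(s2, b) = (s1, □, R) → b□[s1]ba
Step 6: δ(s1, b) = (s0, □, R) → b□□[s0]a
Step 7: δ(s0, a) = (s2, b, L) → b□[s2]□b
Step 8: δ(s2, □) = (s2, □, R) → b□□[s2]b
Step 9: δ(s2, b) = (s1, □, R) → b□□□[s1]□
Step 10: δ(s1, □) = (sR, □, L) → b□□[sR]□□

The machine reaches the reject state sR and halts.

Final tape (ignoring leading/trailing blanks): b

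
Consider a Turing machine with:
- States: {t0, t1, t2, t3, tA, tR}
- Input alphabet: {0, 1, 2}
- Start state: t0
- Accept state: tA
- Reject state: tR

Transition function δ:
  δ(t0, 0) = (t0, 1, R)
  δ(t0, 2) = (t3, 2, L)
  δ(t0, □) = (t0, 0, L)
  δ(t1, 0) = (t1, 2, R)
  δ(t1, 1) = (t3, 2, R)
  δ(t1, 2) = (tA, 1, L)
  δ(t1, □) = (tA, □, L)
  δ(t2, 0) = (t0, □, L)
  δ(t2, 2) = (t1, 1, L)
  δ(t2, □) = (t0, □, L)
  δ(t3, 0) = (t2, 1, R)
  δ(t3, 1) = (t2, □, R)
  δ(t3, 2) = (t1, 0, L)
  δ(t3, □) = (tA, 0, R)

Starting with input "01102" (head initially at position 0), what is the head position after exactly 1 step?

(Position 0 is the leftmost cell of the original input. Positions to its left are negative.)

Execution trace (head position shown):
Step 0: [t0]01102  (head at position 0)
Step 1: move right → 1[t0]1102  (head at position 1)

After 1 step, the head is at position 1.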